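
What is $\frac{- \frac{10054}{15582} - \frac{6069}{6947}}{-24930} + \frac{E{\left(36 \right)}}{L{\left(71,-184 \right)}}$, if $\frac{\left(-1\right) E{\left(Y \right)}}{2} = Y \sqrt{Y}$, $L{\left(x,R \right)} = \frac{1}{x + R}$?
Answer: $\frac{32934037593503954}{674656619805} \approx 48816.0$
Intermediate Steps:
$L{\left(x,R \right)} = \frac{1}{R + x}$
$E{\left(Y \right)} = - 2 Y^{\frac{3}{2}}$ ($E{\left(Y \right)} = - 2 Y \sqrt{Y} = - 2 Y^{\frac{3}{2}}$)
$\frac{- \frac{10054}{15582} - \frac{6069}{6947}}{-24930} + \frac{E{\left(36 \right)}}{L{\left(71,-184 \right)}} = \frac{- \frac{10054}{15582} - \frac{6069}{6947}}{-24930} + \frac{\left(-2\right) 36^{\frac{3}{2}}}{\frac{1}{-184 + 71}} = \left(\left(-10054\right) \frac{1}{15582} - \frac{6069}{6947}\right) \left(- \frac{1}{24930}\right) + \frac{\left(-2\right) 216}{\frac{1}{-113}} = \left(- \frac{5027}{7791} - \frac{6069}{6947}\right) \left(- \frac{1}{24930}\right) - \frac{432}{- \frac{1}{113}} = \left(- \frac{82206148}{54124077}\right) \left(- \frac{1}{24930}\right) - -48816 = \frac{41103074}{674656619805} + 48816 = \frac{32934037593503954}{674656619805}$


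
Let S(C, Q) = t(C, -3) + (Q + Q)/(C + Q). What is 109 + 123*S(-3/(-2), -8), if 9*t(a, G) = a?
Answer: 11239/26 ≈ 432.27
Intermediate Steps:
t(a, G) = a/9
S(C, Q) = C/9 + 2*Q/(C + Q) (S(C, Q) = C/9 + (Q + Q)/(C + Q) = C/9 + (2*Q)/(C + Q) = C/9 + 2*Q/(C + Q))
109 + 123*S(-3/(-2), -8) = 109 + 123*(((-3/(-2))² + 18*(-8) - 3/(-2)*(-8))/(9*(-3/(-2) - 8))) = 109 + 123*(((-3*(-½))² - 144 - 3*(-½)*(-8))/(9*(-3*(-½) - 8))) = 109 + 123*(((3/2)² - 144 + (3/2)*(-8))/(9*(3/2 - 8))) = 109 + 123*((9/4 - 144 - 12)/(9*(-13/2))) = 109 + 123*((⅑)*(-2/13)*(-615/4)) = 109 + 123*(205/78) = 109 + 8405/26 = 11239/26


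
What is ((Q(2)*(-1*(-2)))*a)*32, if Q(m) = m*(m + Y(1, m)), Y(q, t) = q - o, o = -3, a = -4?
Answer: -3072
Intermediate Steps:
Y(q, t) = 3 + q (Y(q, t) = q - 1*(-3) = q + 3 = 3 + q)
Q(m) = m*(4 + m) (Q(m) = m*(m + (3 + 1)) = m*(m + 4) = m*(4 + m))
((Q(2)*(-1*(-2)))*a)*32 = (((2*(4 + 2))*(-1*(-2)))*(-4))*32 = (((2*6)*2)*(-4))*32 = ((12*2)*(-4))*32 = (24*(-4))*32 = -96*32 = -3072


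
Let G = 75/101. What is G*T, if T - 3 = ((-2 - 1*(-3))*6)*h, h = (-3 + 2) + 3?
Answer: 1125/101 ≈ 11.139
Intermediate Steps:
h = 2 (h = -1 + 3 = 2)
G = 75/101 (G = 75*(1/101) = 75/101 ≈ 0.74257)
T = 15 (T = 3 + ((-2 - 1*(-3))*6)*2 = 3 + ((-2 + 3)*6)*2 = 3 + (1*6)*2 = 3 + 6*2 = 3 + 12 = 15)
G*T = (75/101)*15 = 1125/101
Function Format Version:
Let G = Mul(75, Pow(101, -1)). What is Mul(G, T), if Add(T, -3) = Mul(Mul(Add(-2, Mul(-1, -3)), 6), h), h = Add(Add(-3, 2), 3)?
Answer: Rational(1125, 101) ≈ 11.139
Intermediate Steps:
h = 2 (h = Add(-1, 3) = 2)
G = Rational(75, 101) (G = Mul(75, Rational(1, 101)) = Rational(75, 101) ≈ 0.74257)
T = 15 (T = Add(3, Mul(Mul(Add(-2, Mul(-1, -3)), 6), 2)) = Add(3, Mul(Mul(Add(-2, 3), 6), 2)) = Add(3, Mul(Mul(1, 6), 2)) = Add(3, Mul(6, 2)) = Add(3, 12) = 15)
Mul(G, T) = Mul(Rational(75, 101), 15) = Rational(1125, 101)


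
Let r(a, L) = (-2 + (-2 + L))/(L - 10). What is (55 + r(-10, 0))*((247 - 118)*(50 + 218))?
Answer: 9576444/5 ≈ 1.9153e+6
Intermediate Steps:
r(a, L) = (-4 + L)/(-10 + L)
(55 + r(-10, 0))*((247 - 118)*(50 + 218)) = (55 + (-4 + 0)/(-10 + 0))*((247 - 118)*(50 + 218)) = (55 - 4/(-10))*(129*268) = (55 - ⅒*(-4))*34572 = (55 + ⅖)*34572 = (277/5)*34572 = 9576444/5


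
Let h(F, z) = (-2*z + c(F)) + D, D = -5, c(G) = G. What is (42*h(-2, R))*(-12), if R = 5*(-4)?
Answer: -16632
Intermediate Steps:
R = -20
h(F, z) = -5 + F - 2*z (h(F, z) = (-2*z + F) - 5 = (F - 2*z) - 5 = -5 + F - 2*z)
(42*h(-2, R))*(-12) = (42*(-5 - 2 - 2*(-20)))*(-12) = (42*(-5 - 2 + 40))*(-12) = (42*33)*(-12) = 1386*(-12) = -16632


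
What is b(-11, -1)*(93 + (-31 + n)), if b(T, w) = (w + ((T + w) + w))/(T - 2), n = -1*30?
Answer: 448/13 ≈ 34.462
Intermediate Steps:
n = -30
b(T, w) = (T + 3*w)/(-2 + T) (b(T, w) = (w + (T + 2*w))/(-2 + T) = (T + 3*w)/(-2 + T))
b(-11, -1)*(93 + (-31 + n)) = ((-11 + 3*(-1))/(-2 - 11))*(93 + (-31 - 30)) = ((-11 - 3)/(-13))*(93 - 61) = -1/13*(-14)*32 = (14/13)*32 = 448/13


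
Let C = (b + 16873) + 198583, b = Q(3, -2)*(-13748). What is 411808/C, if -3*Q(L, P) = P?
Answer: 154428/77359 ≈ 1.9963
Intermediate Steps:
Q(L, P) = -P/3
b = -27496/3 (b = -⅓*(-2)*(-13748) = (⅔)*(-13748) = -27496/3 ≈ -9165.3)
C = 618872/3 (C = (-27496/3 + 16873) + 198583 = 23123/3 + 198583 = 618872/3 ≈ 2.0629e+5)
411808/C = 411808/(618872/3) = 411808*(3/618872) = 154428/77359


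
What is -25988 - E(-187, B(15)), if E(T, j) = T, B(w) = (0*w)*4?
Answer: -25801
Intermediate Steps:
B(w) = 0 (B(w) = 0*4 = 0)
-25988 - E(-187, B(15)) = -25988 - 1*(-187) = -25988 + 187 = -25801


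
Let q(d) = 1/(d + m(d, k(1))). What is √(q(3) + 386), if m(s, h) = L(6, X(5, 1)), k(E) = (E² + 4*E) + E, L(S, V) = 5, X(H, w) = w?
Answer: √6178/4 ≈ 19.650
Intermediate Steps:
k(E) = E² + 5*E
m(s, h) = 5
q(d) = 1/(5 + d) (q(d) = 1/(d + 5) = 1/(5 + d))
√(q(3) + 386) = √(1/(5 + 3) + 386) = √(1/8 + 386) = √(⅛ + 386) = √(3089/8) = √6178/4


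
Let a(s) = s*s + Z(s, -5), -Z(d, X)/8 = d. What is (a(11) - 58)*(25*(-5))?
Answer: 3125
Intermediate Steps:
Z(d, X) = -8*d
a(s) = s² - 8*s (a(s) = s*s - 8*s = s² - 8*s)
(a(11) - 58)*(25*(-5)) = (11*(-8 + 11) - 58)*(25*(-5)) = (11*3 - 58)*(-125) = (33 - 58)*(-125) = -25*(-125) = 3125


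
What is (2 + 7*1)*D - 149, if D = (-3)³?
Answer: -392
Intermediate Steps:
D = -27
(2 + 7*1)*D - 149 = (2 + 7*1)*(-27) - 149 = (2 + 7)*(-27) - 149 = 9*(-27) - 149 = -243 - 149 = -392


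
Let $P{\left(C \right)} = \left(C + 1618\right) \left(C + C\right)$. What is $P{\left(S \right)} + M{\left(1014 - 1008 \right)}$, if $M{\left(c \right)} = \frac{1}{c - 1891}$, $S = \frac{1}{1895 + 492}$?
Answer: $\frac{14554671821}{10740294565} \approx 1.3551$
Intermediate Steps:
$S = \frac{1}{2387} \approx 0.00041894$
$M{\left(c \right)} = \frac{1}{-1891 + c}$
$P{\left(C \right)} = 2 C \left(1618 + C\right)$ ($P{\left(C \right)} = \left(1618 + C\right) 2 C = 2 C \left(1618 + C\right)$)
$P{\left(S \right)} + M{\left(1014 - 1008 \right)} = 2 \cdot \frac{1}{2387} \left(1618 + \frac{1}{2387}\right) + \frac{1}{-1891 + \left(1014 - 1008\right)} = 2 \cdot \frac{1}{2387} \cdot \frac{3862167}{2387} + \frac{1}{-1891 + 6} = \frac{7724334}{5697769} + \frac{1}{-1885} = \frac{7724334}{5697769} - \frac{1}{1885} = \frac{14554671821}{10740294565}$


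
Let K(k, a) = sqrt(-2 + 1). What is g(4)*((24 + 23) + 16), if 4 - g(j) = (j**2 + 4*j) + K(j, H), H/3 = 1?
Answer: -1764 - 63*I ≈ -1764.0 - 63.0*I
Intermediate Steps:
H = 3 (H = 3*1 = 3)
K(k, a) = I (K(k, a) = sqrt(-1) = I)
g(j) = 4 - I - j**2 - 4*j (g(j) = 4 - ((j**2 + 4*j) + I) = 4 - (I + j**2 + 4*j) = 4 + (-I - j**2 - 4*j) = 4 - I - j**2 - 4*j)
g(4)*((24 + 23) + 16) = (4 - I - 1*4**2 - 4*4)*((24 + 23) + 16) = (4 - I - 1*16 - 16)*(47 + 16) = (4 - I - 16 - 16)*63 = (-28 - I)*63 = -1764 - 63*I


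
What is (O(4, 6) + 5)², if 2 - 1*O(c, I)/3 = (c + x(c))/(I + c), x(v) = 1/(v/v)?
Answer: 361/4 ≈ 90.250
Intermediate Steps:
x(v) = 1 (x(v) = 1/1 = 1)
O(c, I) = 6 - 3*(1 + c)/(I + c) (O(c, I) = 6 - 3*(c + 1)/(I + c) = 6 - 3*(1 + c)/(I + c))
(O(4, 6) + 5)² = (3*(-1 + 4 + 2*6)/(6 + 4) + 5)² = (3*(-1 + 4 + 12)/10 + 5)² = (3*(⅒)*15 + 5)² = (9/2 + 5)² = (19/2)² = 361/4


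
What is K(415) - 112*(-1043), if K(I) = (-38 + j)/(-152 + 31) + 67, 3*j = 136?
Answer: 3857137/33 ≈ 1.1688e+5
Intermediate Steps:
j = 136/3 (j = (⅓)*136 = 136/3 ≈ 45.333)
K(I) = 2209/33 (K(I) = (-38 + 136/3)/(-152 + 31) + 67 = (22/3)/(-121) + 67 = (22/3)*(-1/121) + 67 = -2/33 + 67 = 2209/33)
K(415) - 112*(-1043) = 2209/33 - 112*(-1043) = 2209/33 + 116816 = 3857137/33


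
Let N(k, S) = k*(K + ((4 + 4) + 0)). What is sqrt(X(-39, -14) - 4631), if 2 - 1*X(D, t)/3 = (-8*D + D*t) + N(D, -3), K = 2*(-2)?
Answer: I*sqrt(6731) ≈ 82.043*I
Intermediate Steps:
K = -4
N(k, S) = 4*k (N(k, S) = k*(-4 + ((4 + 4) + 0)) = k*(-4 + (8 + 0)) = k*(-4 + 8) = k*4 = 4*k)
X(D, t) = 6 + 12*D - 3*D*t (X(D, t) = 6 - 3*((-8*D + D*t) + 4*D) = 6 - 3*(-4*D + D*t) = 6 + (12*D - 3*D*t) = 6 + 12*D - 3*D*t)
sqrt(X(-39, -14) - 4631) = sqrt((6 + 12*(-39) - 3*(-39)*(-14)) - 4631) = sqrt((6 - 468 - 1638) - 4631) = sqrt(-2100 - 4631) = sqrt(-6731) = I*sqrt(6731)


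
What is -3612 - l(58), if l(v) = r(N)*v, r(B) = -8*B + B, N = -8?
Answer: -6860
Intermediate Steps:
r(B) = -7*B
l(v) = 56*v (l(v) = (-7*(-8))*v = 56*v)
-3612 - l(58) = -3612 - 56*58 = -3612 - 1*3248 = -3612 - 3248 = -6860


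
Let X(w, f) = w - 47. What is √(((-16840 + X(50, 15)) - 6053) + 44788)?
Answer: √21898 ≈ 147.98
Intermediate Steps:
X(w, f) = -47 + w
√(((-16840 + X(50, 15)) - 6053) + 44788) = √(((-16840 + (-47 + 50)) - 6053) + 44788) = √(((-16840 + 3) - 6053) + 44788) = √((-16837 - 6053) + 44788) = √(-22890 + 44788) = √21898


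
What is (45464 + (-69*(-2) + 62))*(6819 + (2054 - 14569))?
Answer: -260102144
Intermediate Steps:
(45464 + (-69*(-2) + 62))*(6819 + (2054 - 14569)) = (45464 + (138 + 62))*(6819 - 12515) = (45464 + 200)*(-5696) = 45664*(-5696) = -260102144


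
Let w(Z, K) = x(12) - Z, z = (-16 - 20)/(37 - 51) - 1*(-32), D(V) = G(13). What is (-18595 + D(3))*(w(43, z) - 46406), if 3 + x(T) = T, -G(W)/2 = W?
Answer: 864759240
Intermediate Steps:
G(W) = -2*W
x(T) = -3 + T
D(V) = -26 (D(V) = -2*13 = -26)
z = 242/7 (z = -36/(-14) + 32 = -36*(-1/14) + 32 = 18/7 + 32 = 242/7 ≈ 34.571)
w(Z, K) = 9 - Z (w(Z, K) = (-3 + 12) - Z = 9 - Z)
(-18595 + D(3))*(w(43, z) - 46406) = (-18595 - 26)*((9 - 1*43) - 46406) = -18621*((9 - 43) - 46406) = -18621*(-34 - 46406) = -18621*(-46440) = 864759240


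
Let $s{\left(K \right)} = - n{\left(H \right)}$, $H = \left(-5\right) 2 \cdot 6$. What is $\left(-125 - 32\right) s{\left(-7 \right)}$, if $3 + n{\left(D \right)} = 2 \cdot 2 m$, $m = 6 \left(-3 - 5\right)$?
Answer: $-30615$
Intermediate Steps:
$m = -48$ ($m = 6 \left(-8\right) = -48$)
$H = -60$ ($H = \left(-10\right) 6 = -60$)
$n{\left(D \right)} = -195$ ($n{\left(D \right)} = -3 + 2 \cdot 2 \left(-48\right) = -3 + 4 \left(-48\right) = -3 - 192 = -195$)
$s{\left(K \right)} = 195$ ($s{\left(K \right)} = \left(-1\right) \left(-195\right) = 195$)
$\left(-125 - 32\right) s{\left(-7 \right)} = \left(-125 - 32\right) 195 = \left(-157\right) 195 = -30615$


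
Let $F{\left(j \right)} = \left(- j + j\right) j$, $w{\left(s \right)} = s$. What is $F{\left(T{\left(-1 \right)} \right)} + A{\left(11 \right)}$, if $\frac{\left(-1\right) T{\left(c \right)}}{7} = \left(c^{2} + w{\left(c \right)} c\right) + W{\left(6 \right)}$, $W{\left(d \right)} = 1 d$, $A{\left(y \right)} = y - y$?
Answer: $0$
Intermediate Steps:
$A{\left(y \right)} = 0$
$W{\left(d \right)} = d$
$T{\left(c \right)} = -42 - 14 c^{2}$ ($T{\left(c \right)} = - 7 \left(\left(c^{2} + c c\right) + 6\right) = - 7 \left(\left(c^{2} + c^{2}\right) + 6\right) = - 7 \left(2 c^{2} + 6\right) = - 7 \left(6 + 2 c^{2}\right) = -42 - 14 c^{2}$)
$F{\left(j \right)} = 0$ ($F{\left(j \right)} = 0 j = 0$)
$F{\left(T{\left(-1 \right)} \right)} + A{\left(11 \right)} = 0 + 0 = 0$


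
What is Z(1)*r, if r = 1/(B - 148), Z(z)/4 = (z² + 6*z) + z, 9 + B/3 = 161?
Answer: 8/77 ≈ 0.10390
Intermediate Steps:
B = 456 (B = -27 + 3*161 = -27 + 483 = 456)
Z(z) = 4*z² + 28*z (Z(z) = 4*((z² + 6*z) + z) = 4*(z² + 7*z) = 4*z² + 28*z)
r = 1/308 (r = 1/(456 - 148) = 1/308 ≈ 0.0032468)
Z(1)*r = (4*1*(7 + 1))*(1/308) = (4*1*8)*(1/308) = 32*(1/308) = 8/77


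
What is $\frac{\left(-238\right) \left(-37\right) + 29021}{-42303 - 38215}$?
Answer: $- \frac{37827}{80518} \approx -0.4698$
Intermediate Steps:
$\frac{\left(-238\right) \left(-37\right) + 29021}{-42303 - 38215} = \frac{8806 + 29021}{-80518} = 37827 \left(- \frac{1}{80518}\right) = - \frac{37827}{80518}$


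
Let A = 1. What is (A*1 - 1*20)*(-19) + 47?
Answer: 408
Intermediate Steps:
(A*1 - 1*20)*(-19) + 47 = (1*1 - 1*20)*(-19) + 47 = (1 - 20)*(-19) + 47 = -19*(-19) + 47 = 361 + 47 = 408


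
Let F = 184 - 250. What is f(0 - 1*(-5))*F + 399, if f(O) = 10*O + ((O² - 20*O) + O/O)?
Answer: 1983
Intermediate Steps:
F = -66
f(O) = 1 + O² - 10*O (f(O) = 10*O + ((O² - 20*O) + 1) = 10*O + (1 + O² - 20*O) = 1 + O² - 10*O)
f(0 - 1*(-5))*F + 399 = (1 + (0 - 1*(-5))² - 10*(0 - 1*(-5)))*(-66) + 399 = (1 + (0 + 5)² - 10*(0 + 5))*(-66) + 399 = (1 + 5² - 10*5)*(-66) + 399 = (1 + 25 - 50)*(-66) + 399 = -24*(-66) + 399 = 1584 + 399 = 1983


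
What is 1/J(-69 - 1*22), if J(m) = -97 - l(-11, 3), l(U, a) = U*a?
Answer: -1/64 ≈ -0.015625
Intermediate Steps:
J(m) = -64 (J(m) = -97 - (-11)*3 = -97 - 1*(-33) = -97 + 33 = -64)
1/J(-69 - 1*22) = 1/(-64) = -1/64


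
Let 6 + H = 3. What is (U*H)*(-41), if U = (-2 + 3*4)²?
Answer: 12300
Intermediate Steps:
H = -3 (H = -6 + 3 = -3)
U = 100 (U = (-2 + 12)² = 10² = 100)
(U*H)*(-41) = (100*(-3))*(-41) = -300*(-41) = 12300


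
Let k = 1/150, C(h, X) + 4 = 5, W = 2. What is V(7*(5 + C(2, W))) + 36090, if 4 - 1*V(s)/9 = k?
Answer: 1806297/50 ≈ 36126.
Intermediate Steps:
C(h, X) = 1 (C(h, X) = -4 + 5 = 1)
k = 1/150 ≈ 0.0066667
V(s) = 1797/50 (V(s) = 36 - 9*1/150 = 36 - 3/50 = 1797/50)
V(7*(5 + C(2, W))) + 36090 = 1797/50 + 36090 = 1806297/50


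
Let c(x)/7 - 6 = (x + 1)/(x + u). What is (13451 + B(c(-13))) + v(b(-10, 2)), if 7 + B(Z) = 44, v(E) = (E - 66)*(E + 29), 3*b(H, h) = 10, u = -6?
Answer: 103156/9 ≈ 11462.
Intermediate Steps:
b(H, h) = 10/3 (b(H, h) = (⅓)*10 = 10/3)
v(E) = (-66 + E)*(29 + E)
c(x) = 42 + 7*(1 + x)/(-6 + x) (c(x) = 42 + 7*((x + 1)/(x - 6)) = 42 + 7*((1 + x)/(-6 + x)) = 42 + 7*(1 + x)/(-6 + x))
B(Z) = 37 (B(Z) = -7 + 44 = 37)
(13451 + B(c(-13))) + v(b(-10, 2)) = (13451 + 37) + (-1914 + (10/3)² - 37*10/3) = 13488 + (-1914 + 100/9 - 370/3) = 13488 - 18236/9 = 103156/9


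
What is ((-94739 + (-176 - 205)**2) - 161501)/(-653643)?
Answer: 111079/653643 ≈ 0.16994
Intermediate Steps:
((-94739 + (-176 - 205)**2) - 161501)/(-653643) = ((-94739 + (-381)**2) - 161501)*(-1/653643) = ((-94739 + 145161) - 161501)*(-1/653643) = (50422 - 161501)*(-1/653643) = -111079*(-1/653643) = 111079/653643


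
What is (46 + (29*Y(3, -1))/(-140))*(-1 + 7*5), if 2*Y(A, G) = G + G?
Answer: 109973/70 ≈ 1571.0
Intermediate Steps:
Y(A, G) = G (Y(A, G) = (G + G)/2 = (2*G)/2 = G)
(46 + (29*Y(3, -1))/(-140))*(-1 + 7*5) = (46 + (29*(-1))/(-140))*(-1 + 7*5) = (46 - 29*(-1/140))*(-1 + 35) = (46 + 29/140)*34 = (6469/140)*34 = 109973/70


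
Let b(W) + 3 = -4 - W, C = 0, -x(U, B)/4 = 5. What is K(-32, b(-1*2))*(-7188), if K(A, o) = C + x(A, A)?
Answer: 143760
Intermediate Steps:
x(U, B) = -20 (x(U, B) = -4*5 = -20)
b(W) = -7 - W (b(W) = -3 + (-4 - W) = -7 - W)
K(A, o) = -20 (K(A, o) = 0 - 20 = -20)
K(-32, b(-1*2))*(-7188) = -20*(-7188) = 143760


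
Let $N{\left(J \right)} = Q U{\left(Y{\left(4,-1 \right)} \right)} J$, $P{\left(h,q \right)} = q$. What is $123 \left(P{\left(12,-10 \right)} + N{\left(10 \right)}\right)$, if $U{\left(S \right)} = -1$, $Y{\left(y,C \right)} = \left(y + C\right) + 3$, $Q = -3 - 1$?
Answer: $3690$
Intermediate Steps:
$Q = -4$
$Y{\left(y,C \right)} = 3 + C + y$ ($Y{\left(y,C \right)} = \left(C + y\right) + 3 = 3 + C + y$)
$N{\left(J \right)} = 4 J$ ($N{\left(J \right)} = \left(-4\right) \left(-1\right) J = 4 J$)
$123 \left(P{\left(12,-10 \right)} + N{\left(10 \right)}\right) = 123 \left(-10 + 4 \cdot 10\right) = 123 \left(-10 + 40\right) = 123 \cdot 30 = 3690$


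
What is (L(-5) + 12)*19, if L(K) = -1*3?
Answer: 171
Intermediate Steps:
L(K) = -3
(L(-5) + 12)*19 = (-3 + 12)*19 = 9*19 = 171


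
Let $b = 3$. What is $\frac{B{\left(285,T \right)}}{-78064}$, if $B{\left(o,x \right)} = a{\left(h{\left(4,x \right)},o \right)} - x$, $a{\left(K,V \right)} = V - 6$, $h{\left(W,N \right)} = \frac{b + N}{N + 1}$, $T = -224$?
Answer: $- \frac{503}{78064} \approx -0.0064434$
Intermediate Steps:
$h{\left(W,N \right)} = \frac{3 + N}{1 + N}$ ($h{\left(W,N \right)} = \frac{3 + N}{N + 1} = \frac{3 + N}{1 + N}$)
$a{\left(K,V \right)} = -6 + V$
$B{\left(o,x \right)} = -6 + o - x$ ($B{\left(o,x \right)} = \left(-6 + o\right) - x = -6 + o - x$)
$\frac{B{\left(285,T \right)}}{-78064} = \frac{-6 + 285 - -224}{-78064} = \left(-6 + 285 + 224\right) \left(- \frac{1}{78064}\right) = 503 \left(- \frac{1}{78064}\right) = - \frac{503}{78064}$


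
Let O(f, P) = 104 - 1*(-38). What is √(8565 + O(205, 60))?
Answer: √8707 ≈ 93.311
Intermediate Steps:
O(f, P) = 142 (O(f, P) = 104 + 38 = 142)
√(8565 + O(205, 60)) = √(8565 + 142) = √8707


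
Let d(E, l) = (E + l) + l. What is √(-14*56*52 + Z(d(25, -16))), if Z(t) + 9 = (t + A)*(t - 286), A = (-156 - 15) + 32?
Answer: √2001 ≈ 44.733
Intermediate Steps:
A = -139 (A = -171 + 32 = -139)
d(E, l) = E + 2*l
Z(t) = -9 + (-286 + t)*(-139 + t) (Z(t) = -9 + (t - 139)*(t - 286) = -9 + (-139 + t)*(-286 + t) = -9 + (-286 + t)*(-139 + t))
√(-14*56*52 + Z(d(25, -16))) = √(-14*56*52 + (39745 + (25 + 2*(-16))² - 425*(25 + 2*(-16)))) = √(-784*52 + (39745 + (25 - 32)² - 425*(25 - 32))) = √(-40768 + (39745 + (-7)² - 425*(-7))) = √(-40768 + (39745 + 49 + 2975)) = √(-40768 + 42769) = √2001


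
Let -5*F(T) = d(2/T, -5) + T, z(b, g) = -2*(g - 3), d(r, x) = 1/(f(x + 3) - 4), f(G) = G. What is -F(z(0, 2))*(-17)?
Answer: -187/30 ≈ -6.2333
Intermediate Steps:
d(r, x) = 1/(-1 + x) (d(r, x) = 1/((x + 3) - 4) = 1/((3 + x) - 4) = 1/(-1 + x))
z(b, g) = 6 - 2*g (z(b, g) = -2*(-3 + g) = 6 - 2*g)
F(T) = 1/30 - T/5 (F(T) = -(1/(-1 - 5) + T)/5 = -(1/(-6) + T)/5 = -(-⅙ + T)/5 = 1/30 - T/5)
-F(z(0, 2))*(-17) = -(1/30 - (6 - 2*2)/5)*(-17) = -(1/30 - (6 - 4)/5)*(-17) = -(1/30 - ⅕*2)*(-17) = -(1/30 - ⅖)*(-17) = -1*(-11/30)*(-17) = (11/30)*(-17) = -187/30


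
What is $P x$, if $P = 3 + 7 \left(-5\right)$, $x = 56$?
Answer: $-1792$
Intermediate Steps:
$P = -32$ ($P = 3 - 35 = -32$)
$P x = \left(-32\right) 56 = -1792$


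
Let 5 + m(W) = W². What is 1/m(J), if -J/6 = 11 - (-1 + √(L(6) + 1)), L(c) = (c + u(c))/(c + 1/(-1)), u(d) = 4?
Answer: 5287/25712881 + 864*√3/25712881 ≈ 0.00026382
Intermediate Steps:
L(c) = (4 + c)/(-1 + c) (L(c) = (c + 4)/(c + 1/(-1)) = (4 + c)/(c - 1) = (4 + c)/(-1 + c))
J = -72 + 6*√3 (J = -6*(11 - (-1 + √((4 + 6)/(-1 + 6) + 1))) = -6*(11 - (-1 + √(10/5 + 1))) = -6*(11 - (-1 + √((⅕)*10 + 1))) = -6*(11 - (-1 + √(2 + 1))) = -6*(11 - (-1 + √3)) = -6*(11 + (1 - √3)) = -6*(12 - √3) = -72 + 6*√3 ≈ -61.608)
m(W) = -5 + W²
1/m(J) = 1/(-5 + (-72 + 6*√3)²)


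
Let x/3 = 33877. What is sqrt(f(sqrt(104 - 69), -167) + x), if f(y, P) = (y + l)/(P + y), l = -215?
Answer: 4*sqrt(1060787 - 6352*sqrt(35))/sqrt(167 - sqrt(35)) ≈ 318.80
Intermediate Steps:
x = 101631 (x = 3*33877 = 101631)
f(y, P) = (-215 + y)/(P + y) (f(y, P) = (y - 215)/(P + y) = (-215 + y)/(P + y))
sqrt(f(sqrt(104 - 69), -167) + x) = sqrt((-215 + sqrt(104 - 69))/(-167 + sqrt(104 - 69)) + 101631) = sqrt((-215 + sqrt(35))/(-167 + sqrt(35)) + 101631) = sqrt(101631 + (-215 + sqrt(35))/(-167 + sqrt(35)))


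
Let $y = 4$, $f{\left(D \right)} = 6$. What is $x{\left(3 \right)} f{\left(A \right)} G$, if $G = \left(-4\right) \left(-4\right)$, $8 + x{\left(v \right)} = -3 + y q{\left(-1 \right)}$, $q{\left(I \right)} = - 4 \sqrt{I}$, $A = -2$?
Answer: $-1056 - 1536 i \approx -1056.0 - 1536.0 i$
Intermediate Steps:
$x{\left(v \right)} = -11 - 16 i$ ($x{\left(v \right)} = -8 - \left(3 - 4 \left(- 4 \sqrt{-1}\right)\right) = -8 - \left(3 - 4 \left(- 4 i\right)\right) = -8 - \left(3 + 16 i\right) = -11 - 16 i$)
$G = 16$
$x{\left(3 \right)} f{\left(A \right)} G = \left(-11 - 16 i\right) 6 \cdot 16 = \left(-66 - 96 i\right) 16 = -1056 - 1536 i$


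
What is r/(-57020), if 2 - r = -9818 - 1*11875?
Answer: -4339/11404 ≈ -0.38048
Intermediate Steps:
r = 21695 (r = 2 - (-9818 - 1*11875) = 2 - (-9818 - 11875) = 2 - 1*(-21693) = 2 + 21693 = 21695)
r/(-57020) = 21695/(-57020) = 21695*(-1/57020) = -4339/11404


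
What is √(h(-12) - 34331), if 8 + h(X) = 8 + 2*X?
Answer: I*√34355 ≈ 185.35*I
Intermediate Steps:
h(X) = 2*X (h(X) = -8 + (8 + 2*X) = 2*X)
√(h(-12) - 34331) = √(2*(-12) - 34331) = √(-24 - 34331) = √(-34355) = I*√34355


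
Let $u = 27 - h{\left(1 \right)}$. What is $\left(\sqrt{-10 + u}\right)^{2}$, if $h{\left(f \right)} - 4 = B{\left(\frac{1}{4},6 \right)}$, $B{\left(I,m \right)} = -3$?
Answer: $16$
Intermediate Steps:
$h{\left(f \right)} = 1$ ($h{\left(f \right)} = 4 - 3 = 1$)
$u = 26$ ($u = 27 - 1 = 26$)
$\left(\sqrt{-10 + u}\right)^{2} = \left(\sqrt{-10 + 26}\right)^{2} = \left(\sqrt{16}\right)^{2} = 4^{2} = 16$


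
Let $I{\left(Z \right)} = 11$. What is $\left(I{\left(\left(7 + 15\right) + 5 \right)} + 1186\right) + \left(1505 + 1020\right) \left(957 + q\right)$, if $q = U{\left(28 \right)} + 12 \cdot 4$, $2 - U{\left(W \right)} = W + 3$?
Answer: $2465597$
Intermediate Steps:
$U{\left(W \right)} = -1 - W$ ($U{\left(W \right)} = 2 - \left(W + 3\right) = 2 - \left(3 + W\right) = -1 - W$)
$q = 19$ ($q = \left(-1 - 28\right) + 12 \cdot 4 = \left(-1 - 28\right) + 48 = -29 + 48 = 19$)
$\left(I{\left(\left(7 + 15\right) + 5 \right)} + 1186\right) + \left(1505 + 1020\right) \left(957 + q\right) = \left(11 + 1186\right) + \left(1505 + 1020\right) \left(957 + 19\right) = 1197 + 2525 \cdot 976 = 1197 + 2464400 = 2465597$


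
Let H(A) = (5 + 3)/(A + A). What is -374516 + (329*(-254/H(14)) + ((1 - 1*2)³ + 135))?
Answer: -666863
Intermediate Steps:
H(A) = 4/A (H(A) = 8/((2*A)) = 8*(1/(2*A)) = 4/A)
-374516 + (329*(-254/H(14)) + ((1 - 1*2)³ + 135)) = -374516 + (329*(-254/(4/14)) + ((1 - 1*2)³ + 135)) = -374516 + (329*(-254/(4*(1/14))) + ((1 - 2)³ + 135)) = -374516 + (329*(-254/2/7) + ((-1)³ + 135)) = -374516 + (329*(-254*7/2) + (-1 + 135)) = -374516 + (329*(-889) + 134) = -374516 + (-292481 + 134) = -374516 - 292347 = -666863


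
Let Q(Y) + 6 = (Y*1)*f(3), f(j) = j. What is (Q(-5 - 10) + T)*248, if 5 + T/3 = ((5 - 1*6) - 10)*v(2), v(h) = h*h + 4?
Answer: -81840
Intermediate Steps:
v(h) = 4 + h² (v(h) = h² + 4 = 4 + h²)
T = -279 (T = -15 + 3*(((5 - 1*6) - 10)*(4 + 2²)) = -15 + 3*(((5 - 6) - 10)*(4 + 4)) = -15 + 3*((-1 - 10)*8) = -15 + 3*(-11*8) = -15 + 3*(-88) = -15 - 264 = -279)
Q(Y) = -6 + 3*Y (Q(Y) = -6 + (Y*1)*3 = -6 + Y*3 = -6 + 3*Y)
(Q(-5 - 10) + T)*248 = ((-6 + 3*(-5 - 10)) - 279)*248 = ((-6 + 3*(-15)) - 279)*248 = ((-6 - 45) - 279)*248 = (-51 - 279)*248 = -330*248 = -81840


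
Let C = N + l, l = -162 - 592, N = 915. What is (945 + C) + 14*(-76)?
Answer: 42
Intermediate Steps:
l = -754
C = 161 (C = 915 - 754 = 161)
(945 + C) + 14*(-76) = (945 + 161) + 14*(-76) = 1106 - 1064 = 42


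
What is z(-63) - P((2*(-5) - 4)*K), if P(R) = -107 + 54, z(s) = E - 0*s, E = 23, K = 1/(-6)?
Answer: 76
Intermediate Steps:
K = -⅙ ≈ -0.16667
z(s) = 23 (z(s) = 23 - 0*s = 23 - 1*0 = 23 + 0 = 23)
P(R) = -53
z(-63) - P((2*(-5) - 4)*K) = 23 - 1*(-53) = 23 + 53 = 76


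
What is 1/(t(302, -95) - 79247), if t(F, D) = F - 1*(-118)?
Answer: -1/78827 ≈ -1.2686e-5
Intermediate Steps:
t(F, D) = 118 + F (t(F, D) = F + 118 = 118 + F)
1/(t(302, -95) - 79247) = 1/((118 + 302) - 79247) = 1/(420 - 79247) = 1/(-78827) = -1/78827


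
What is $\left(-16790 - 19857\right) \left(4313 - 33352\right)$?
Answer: $1064192233$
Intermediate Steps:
$\left(-16790 - 19857\right) \left(4313 - 33352\right) = \left(-36647\right) \left(-29039\right) = 1064192233$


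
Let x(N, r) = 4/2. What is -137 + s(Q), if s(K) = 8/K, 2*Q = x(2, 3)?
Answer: -129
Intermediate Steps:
x(N, r) = 2 (x(N, r) = 4*(1/2) = 2)
Q = 1 (Q = (1/2)*2 = 1)
-137 + s(Q) = -137 + 8/1 = -137 + 8*1 = -137 + 8 = -129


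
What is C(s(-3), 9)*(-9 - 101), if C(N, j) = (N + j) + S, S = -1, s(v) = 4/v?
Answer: -2200/3 ≈ -733.33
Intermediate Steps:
C(N, j) = -1 + N + j (C(N, j) = (N + j) - 1 = -1 + N + j)
C(s(-3), 9)*(-9 - 101) = (-1 + 4/(-3) + 9)*(-9 - 101) = (-1 + 4*(-1/3) + 9)*(-110) = (-1 - 4/3 + 9)*(-110) = (20/3)*(-110) = -2200/3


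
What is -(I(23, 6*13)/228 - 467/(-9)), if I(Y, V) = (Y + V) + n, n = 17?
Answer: -17923/342 ≈ -52.406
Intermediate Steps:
I(Y, V) = 17 + V + Y (I(Y, V) = (Y + V) + 17 = (V + Y) + 17 = 17 + V + Y)
-(I(23, 6*13)/228 - 467/(-9)) = -((17 + 6*13 + 23)/228 - 467/(-9)) = -((17 + 78 + 23)*(1/228) - 467*(-⅑)) = -(118*(1/228) + 467/9) = -(59/114 + 467/9) = -1*17923/342 = -17923/342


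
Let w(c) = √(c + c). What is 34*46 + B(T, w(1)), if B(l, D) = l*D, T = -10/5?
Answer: 1564 - 2*√2 ≈ 1561.2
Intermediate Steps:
T = -2 (T = -10*⅕ = -2)
w(c) = √2*√c (w(c) = √(2*c) = √2*√c)
B(l, D) = D*l
34*46 + B(T, w(1)) = 34*46 + (√2*√1)*(-2) = 1564 + (√2*1)*(-2) = 1564 + √2*(-2) = 1564 - 2*√2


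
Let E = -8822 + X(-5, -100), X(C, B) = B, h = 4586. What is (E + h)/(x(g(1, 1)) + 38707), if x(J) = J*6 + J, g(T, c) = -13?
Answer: -542/4827 ≈ -0.11229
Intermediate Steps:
x(J) = 7*J (x(J) = 6*J + J = 7*J)
E = -8922 (E = -8822 - 100 = -8922)
(E + h)/(x(g(1, 1)) + 38707) = (-8922 + 4586)/(7*(-13) + 38707) = -4336/(-91 + 38707) = -4336/38616 = -4336*1/38616 = -542/4827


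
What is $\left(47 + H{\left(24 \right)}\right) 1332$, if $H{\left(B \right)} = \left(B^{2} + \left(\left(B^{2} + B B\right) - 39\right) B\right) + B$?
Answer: $36442188$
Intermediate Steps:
$H{\left(B \right)} = B + B^{2} + B \left(-39 + 2 B^{2}\right)$ ($H{\left(B \right)} = \left(B^{2} + \left(\left(B^{2} + B^{2}\right) - 39\right) B\right) + B = \left(B^{2} + \left(2 B^{2} - 39\right) B\right) + B = \left(B^{2} + \left(-39 + 2 B^{2}\right) B\right) + B = \left(B^{2} + B \left(-39 + 2 B^{2}\right)\right) + B = B + B^{2} + B \left(-39 + 2 B^{2}\right)$)
$\left(47 + H{\left(24 \right)}\right) 1332 = \left(47 + 24 \left(-38 + 24 + 2 \cdot 24^{2}\right)\right) 1332 = \left(47 + 24 \left(-38 + 24 + 2 \cdot 576\right)\right) 1332 = \left(47 + 24 \left(-38 + 24 + 1152\right)\right) 1332 = \left(47 + 24 \cdot 1138\right) 1332 = \left(47 + 27312\right) 1332 = 27359 \cdot 1332 = 36442188$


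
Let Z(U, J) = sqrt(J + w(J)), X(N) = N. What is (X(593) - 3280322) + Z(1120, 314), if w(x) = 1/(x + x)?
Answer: -3279729 + sqrt(30959301)/314 ≈ -3.2797e+6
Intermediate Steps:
w(x) = 1/(2*x)
Z(U, J) = sqrt(J + 1/(2*J))
(X(593) - 3280322) + Z(1120, 314) = (593 - 3280322) + sqrt(2/314 + 4*314)/2 = -3279729 + sqrt(2*(1/314) + 1256)/2 = -3279729 + sqrt(1/157 + 1256)/2 = -3279729 + sqrt(197193/157)/2 = -3279729 + (sqrt(30959301)/157)/2 = -3279729 + sqrt(30959301)/314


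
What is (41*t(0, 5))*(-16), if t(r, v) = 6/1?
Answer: -3936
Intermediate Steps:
t(r, v) = 6 (t(r, v) = 6*1 = 6)
(41*t(0, 5))*(-16) = (41*6)*(-16) = 246*(-16) = -3936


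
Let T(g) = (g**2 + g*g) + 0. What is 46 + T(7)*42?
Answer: 4162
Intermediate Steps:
T(g) = 2*g**2 (T(g) = (g**2 + g**2) + 0 = 2*g**2 + 0 = 2*g**2)
46 + T(7)*42 = 46 + (2*7**2)*42 = 46 + (2*49)*42 = 46 + 98*42 = 46 + 4116 = 4162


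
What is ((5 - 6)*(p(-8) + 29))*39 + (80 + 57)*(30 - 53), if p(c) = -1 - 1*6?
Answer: -4009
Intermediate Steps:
p(c) = -7 (p(c) = -1 - 6 = -7)
((5 - 6)*(p(-8) + 29))*39 + (80 + 57)*(30 - 53) = ((5 - 6)*(-7 + 29))*39 + (80 + 57)*(30 - 53) = -1*22*39 + 137*(-23) = -22*39 - 3151 = -858 - 3151 = -4009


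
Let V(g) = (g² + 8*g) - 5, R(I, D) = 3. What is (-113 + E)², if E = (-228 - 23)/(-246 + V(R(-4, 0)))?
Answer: 594530689/47524 ≈ 12510.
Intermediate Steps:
V(g) = -5 + g² + 8*g
E = 251/218 (E = (-228 - 23)/(-246 + (-5 + 3² + 8*3)) = -251/(-246 + (-5 + 9 + 24)) = -251/(-246 + 28) = -251/(-218) = -251*(-1/218) = 251/218 ≈ 1.1514)
(-113 + E)² = (-113 + 251/218)² = (-24383/218)² = 594530689/47524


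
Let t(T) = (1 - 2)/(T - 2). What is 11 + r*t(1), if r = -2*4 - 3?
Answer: 0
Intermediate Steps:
t(T) = -1/(-2 + T)
r = -11 (r = -8 - 3 = -11)
11 + r*t(1) = 11 - (-11)/(-2 + 1) = 11 - (-11)/(-1) = 11 - (-11)*(-1) = 11 - 11*1 = 11 - 11 = 0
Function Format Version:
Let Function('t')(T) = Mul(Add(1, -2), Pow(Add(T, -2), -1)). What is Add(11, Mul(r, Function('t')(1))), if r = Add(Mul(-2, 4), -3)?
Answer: 0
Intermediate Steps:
Function('t')(T) = Mul(-1, Pow(Add(-2, T), -1))
r = -11 (r = Add(-8, -3) = -11)
Add(11, Mul(r, Function('t')(1))) = Add(11, Mul(-11, Mul(-1, Pow(Add(-2, 1), -1)))) = Add(11, Mul(-11, Mul(-1, Pow(-1, -1)))) = Add(11, Mul(-11, Mul(-1, -1))) = Add(11, Mul(-11, 1)) = Add(11, -11) = 0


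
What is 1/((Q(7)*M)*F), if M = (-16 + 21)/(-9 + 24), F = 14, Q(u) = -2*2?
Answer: -3/56 ≈ -0.053571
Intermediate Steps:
Q(u) = -4
M = 1/3 (M = 5/15 = 5*(1/15) = 1/3 ≈ 0.33333)
1/((Q(7)*M)*F) = 1/(-4*1/3*14) = 1/(-4/3*14) = 1/(-56/3) = -3/56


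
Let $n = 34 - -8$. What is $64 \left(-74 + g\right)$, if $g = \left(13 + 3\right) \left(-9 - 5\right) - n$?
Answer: $-21760$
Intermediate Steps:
$n = 42$ ($n = 34 + 8 = 42$)
$g = -266$ ($g = \left(13 + 3\right) \left(-9 - 5\right) - 42 = 16 \left(-14\right) - 42 = -224 - 42 = -266$)
$64 \left(-74 + g\right) = 64 \left(-74 - 266\right) = 64 \left(-340\right) = -21760$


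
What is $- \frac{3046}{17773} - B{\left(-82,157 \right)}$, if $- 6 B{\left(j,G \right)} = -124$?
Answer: $- \frac{1111064}{53319} \approx -20.838$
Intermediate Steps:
$B{\left(j,G \right)} = \frac{62}{3}$ ($B{\left(j,G \right)} = \left(- \frac{1}{6}\right) \left(-124\right) = \frac{62}{3}$)
$- \frac{3046}{17773} - B{\left(-82,157 \right)} = - \frac{3046}{17773} - \frac{62}{3} = - \frac{1111064}{53319}$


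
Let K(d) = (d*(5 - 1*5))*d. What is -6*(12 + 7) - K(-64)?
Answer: -114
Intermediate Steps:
K(d) = 0 (K(d) = (d*(5 - 5))*d = (d*0)*d = 0*d = 0)
-6*(12 + 7) - K(-64) = -6*(12 + 7) - 1*0 = -6*19 + 0 = -114 + 0 = -114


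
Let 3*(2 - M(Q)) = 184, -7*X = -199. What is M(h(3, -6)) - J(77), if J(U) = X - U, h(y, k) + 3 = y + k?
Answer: -226/21 ≈ -10.762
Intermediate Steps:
X = 199/7 (X = -⅐*(-199) = 199/7 ≈ 28.429)
h(y, k) = -3 + k + y (h(y, k) = -3 + (y + k) = -3 + (k + y) = -3 + k + y)
M(Q) = -178/3 (M(Q) = 2 - ⅓*184 = 2 - 184/3 = -178/3)
J(U) = 199/7 - U
M(h(3, -6)) - J(77) = -178/3 - (199/7 - 1*77) = -178/3 - (199/7 - 77) = -178/3 - 1*(-340/7) = -178/3 + 340/7 = -226/21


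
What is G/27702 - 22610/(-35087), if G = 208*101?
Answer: 681724958/485990037 ≈ 1.4028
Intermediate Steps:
G = 21008
G/27702 - 22610/(-35087) = 21008/27702 - 22610/(-35087) = 21008*(1/27702) - 22610*(-1/35087) = 10504/13851 + 22610/35087 = 681724958/485990037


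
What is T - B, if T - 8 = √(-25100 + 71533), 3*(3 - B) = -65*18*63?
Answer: -24565 + √46433 ≈ -24350.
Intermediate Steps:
B = 24573 (B = 3 - (-65*18)*63/3 = 3 - (-390)*63 = 3 - ⅓*(-73710) = 3 + 24570 = 24573)
T = 8 + √46433 (T = 8 + √(-25100 + 71533) = 8 + √46433 ≈ 223.48)
T - B = (8 + √46433) - 1*24573 = (8 + √46433) - 24573 = -24565 + √46433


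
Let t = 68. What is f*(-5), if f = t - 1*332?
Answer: 1320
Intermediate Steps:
f = -264 (f = 68 - 1*332 = 68 - 332 = -264)
f*(-5) = -264*(-5) = 1320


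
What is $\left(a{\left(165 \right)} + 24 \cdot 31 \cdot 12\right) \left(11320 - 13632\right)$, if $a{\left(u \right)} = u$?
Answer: $-21023016$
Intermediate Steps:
$\left(a{\left(165 \right)} + 24 \cdot 31 \cdot 12\right) \left(11320 - 13632\right) = \left(165 + 24 \cdot 31 \cdot 12\right) \left(11320 - 13632\right) = \left(165 + 744 \cdot 12\right) \left(-2312\right) = \left(165 + 8928\right) \left(-2312\right) = 9093 \left(-2312\right) = -21023016$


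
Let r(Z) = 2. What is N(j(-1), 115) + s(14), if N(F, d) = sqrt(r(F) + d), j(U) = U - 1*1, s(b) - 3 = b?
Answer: 17 + 3*sqrt(13) ≈ 27.817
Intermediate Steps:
s(b) = 3 + b
j(U) = -1 + U (j(U) = U - 1 = -1 + U)
N(F, d) = sqrt(2 + d)
N(j(-1), 115) + s(14) = sqrt(2 + 115) + (3 + 14) = sqrt(117) + 17 = 3*sqrt(13) + 17 = 17 + 3*sqrt(13)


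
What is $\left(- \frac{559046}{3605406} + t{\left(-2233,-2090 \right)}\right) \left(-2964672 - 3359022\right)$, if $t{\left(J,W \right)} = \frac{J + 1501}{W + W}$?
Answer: $- \frac{4192843653388}{33049555} \approx -1.2687 \cdot 10^{5}$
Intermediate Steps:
$t{\left(J,W \right)} = \frac{1501 + J}{2 W}$
$\left(- \frac{559046}{3605406} + t{\left(-2233,-2090 \right)}\right) \left(-2964672 - 3359022\right) = \left(- \frac{559046}{3605406} + \frac{1501 - 2233}{2 \left(-2090\right)}\right) \left(-2964672 - 3359022\right) = \left(\left(-559046\right) \frac{1}{3605406} + \frac{1}{2} \left(- \frac{1}{2090}\right) \left(-732\right)\right) \left(-6323694\right) = \left(- \frac{279523}{1802703} + \frac{183}{1045}\right) \left(-6323694\right) = \frac{37793114}{1883824635} \left(-6323694\right) = - \frac{4192843653388}{33049555}$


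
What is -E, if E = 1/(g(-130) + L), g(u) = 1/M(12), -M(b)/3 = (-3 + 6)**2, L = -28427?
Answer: 27/767530 ≈ 3.5178e-5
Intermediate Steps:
M(b) = -27 (M(b) = -3*(-3 + 6)**2 = -3*3**2 = -3*9 = -27)
g(u) = -1/27 (g(u) = 1/(-27) = -1/27)
E = -27/767530 (E = 1/(-1/27 - 28427) = 1/(-767530/27) = -27/767530 ≈ -3.5178e-5)
-E = -1*(-27/767530) = 27/767530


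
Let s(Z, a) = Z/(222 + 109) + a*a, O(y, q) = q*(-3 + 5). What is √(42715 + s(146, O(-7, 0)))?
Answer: 3*√519994049/331 ≈ 206.68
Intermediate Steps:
O(y, q) = 2*q (O(y, q) = q*2 = 2*q)
s(Z, a) = a² + Z/331 (s(Z, a) = Z/331 + a² = a² + Z/331)
√(42715 + s(146, O(-7, 0))) = √(42715 + ((2*0)² + (1/331)*146)) = √(42715 + (0² + 146/331)) = √(42715 + (0 + 146/331)) = √(42715 + 146/331) = √(14138811/331) = 3*√519994049/331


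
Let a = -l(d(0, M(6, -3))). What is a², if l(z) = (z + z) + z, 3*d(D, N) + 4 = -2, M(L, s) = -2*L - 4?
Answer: 36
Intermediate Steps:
M(L, s) = -4 - 2*L
d(D, N) = -2 (d(D, N) = -4/3 + (⅓)*(-2) = -4/3 - ⅔ = -2)
l(z) = 3*z (l(z) = 2*z + z = 3*z)
a = 6 (a = -3*(-2) = -1*(-6) = 6)
a² = 6² = 36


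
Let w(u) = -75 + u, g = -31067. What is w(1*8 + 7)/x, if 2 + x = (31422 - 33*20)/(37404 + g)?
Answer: -95055/4522 ≈ -21.021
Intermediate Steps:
x = 18088/6337 (x = -2 + (31422 - 33*20)/(37404 - 31067) = -2 + (31422 - 660)/6337 = -2 + 30762*(1/6337) = -2 + 30762/6337 = 18088/6337 ≈ 2.8543)
w(1*8 + 7)/x = (-75 + (1*8 + 7))/(18088/6337) = (-75 + (8 + 7))*(6337/18088) = (-75 + 15)*(6337/18088) = -60*6337/18088 = -95055/4522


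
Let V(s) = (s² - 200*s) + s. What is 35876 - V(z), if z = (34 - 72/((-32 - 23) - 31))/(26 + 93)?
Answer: 19201819806/534361 ≈ 35934.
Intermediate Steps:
z = 214/731 (z = (34 - 72/(-55 - 31))/119 = (34 - 72/(-86))*(1/119) = (34 - 72*(-1/86))*(1/119) = (34 + 36/43)*(1/119) = (1498/43)*(1/119) = 214/731 ≈ 0.29275)
V(s) = s² - 199*s
35876 - V(z) = 35876 - 214*(-199 + 214/731)/731 = 35876 - 214*(-145255)/(731*731) = 35876 - 1*(-31084570/534361) = 35876 + 31084570/534361 = 19201819806/534361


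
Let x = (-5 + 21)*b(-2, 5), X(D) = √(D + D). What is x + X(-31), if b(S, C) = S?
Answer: -32 + I*√62 ≈ -32.0 + 7.874*I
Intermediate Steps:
X(D) = √2*√D (X(D) = √(2*D) = √2*√D)
x = -32 (x = (-5 + 21)*(-2) = 16*(-2) = -32)
x + X(-31) = -32 + √2*√(-31) = -32 + √2*(I*√31) = -32 + I*√62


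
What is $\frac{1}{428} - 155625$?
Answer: $- \frac{66607499}{428} \approx -1.5563 \cdot 10^{5}$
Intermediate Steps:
$\frac{1}{428} - 155625 = - \frac{66607499}{428}$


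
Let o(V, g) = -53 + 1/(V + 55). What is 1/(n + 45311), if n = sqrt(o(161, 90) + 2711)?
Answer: 9787176/443466157607 - 6*sqrt(3444774)/443466157607 ≈ 2.2045e-5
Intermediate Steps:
o(V, g) = -53 + 1/(55 + V)
n = sqrt(3444774)/36 (n = sqrt((-2914 - 53*161)/(55 + 161) + 2711) = sqrt((-2914 - 8533)/216 + 2711) = sqrt((1/216)*(-11447) + 2711) = sqrt(-11447/216 + 2711) = sqrt(574129/216) = sqrt(3444774)/36 ≈ 51.556)
1/(n + 45311) = 1/(sqrt(3444774)/36 + 45311) = 1/(45311 + sqrt(3444774)/36)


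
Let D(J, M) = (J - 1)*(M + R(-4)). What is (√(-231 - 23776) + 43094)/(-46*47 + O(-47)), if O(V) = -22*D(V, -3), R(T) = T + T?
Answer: -21547/6889 - I*√24007/13778 ≈ -3.1277 - 0.011246*I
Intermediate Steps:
R(T) = 2*T
D(J, M) = (-1 + J)*(-8 + M) (D(J, M) = (J - 1)*(M + 2*(-4)) = (-1 + J)*(M - 8) = (-1 + J)*(-8 + M))
O(V) = -242 + 242*V (O(V) = -22*(8 - 1*(-3) - 8*V + V*(-3)) = -22*(8 + 3 - 8*V - 3*V) = -22*(11 - 11*V) = -242 + 242*V)
(√(-231 - 23776) + 43094)/(-46*47 + O(-47)) = (√(-231 - 23776) + 43094)/(-46*47 + (-242 + 242*(-47))) = (√(-24007) + 43094)/(-2162 + (-242 - 11374)) = (I*√24007 + 43094)/(-2162 - 11616) = (43094 + I*√24007)/(-13778) = (43094 + I*√24007)*(-1/13778) = -21547/6889 - I*√24007/13778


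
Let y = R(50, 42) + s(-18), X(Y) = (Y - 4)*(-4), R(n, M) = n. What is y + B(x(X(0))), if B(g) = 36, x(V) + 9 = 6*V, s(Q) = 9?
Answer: 95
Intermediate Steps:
X(Y) = 16 - 4*Y (X(Y) = (-4 + Y)*(-4) = 16 - 4*Y)
x(V) = -9 + 6*V
y = 59 (y = 50 + 9 = 59)
y + B(x(X(0))) = 59 + 36 = 95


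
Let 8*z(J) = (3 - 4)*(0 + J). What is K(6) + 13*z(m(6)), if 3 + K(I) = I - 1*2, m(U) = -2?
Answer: 17/4 ≈ 4.2500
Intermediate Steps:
z(J) = -J/8 (z(J) = ((3 - 4)*(0 + J))/8 = (-J)/8 = -J/8)
K(I) = -5 + I (K(I) = -3 + (I - 1*2) = -3 + (I - 2) = -3 + (-2 + I) = -5 + I)
K(6) + 13*z(m(6)) = (-5 + 6) + 13*(-⅛*(-2)) = 1 + 13*(¼) = 1 + 13/4 = 17/4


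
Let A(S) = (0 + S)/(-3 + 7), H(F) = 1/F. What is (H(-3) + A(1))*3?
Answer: -¼ ≈ -0.25000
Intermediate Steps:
A(S) = S/4
(H(-3) + A(1))*3 = (1/(-3) + (¼)*1)*3 = (-⅓ + ¼)*3 = -1/12*3 = -¼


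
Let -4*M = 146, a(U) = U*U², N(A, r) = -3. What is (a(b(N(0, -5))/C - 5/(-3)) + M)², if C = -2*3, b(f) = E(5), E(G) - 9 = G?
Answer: 3948169/2916 ≈ 1354.0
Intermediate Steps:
E(G) = 9 + G
b(f) = 14 (b(f) = 9 + 5 = 14)
C = -6
a(U) = U³
M = -73/2 (M = -¼*146 = -73/2 ≈ -36.500)
(a(b(N(0, -5))/C - 5/(-3)) + M)² = ((14/(-6) - 5/(-3))³ - 73/2)² = ((14*(-⅙) - 5*(-⅓))³ - 73/2)² = ((-7/3 + 5/3)³ - 73/2)² = ((-⅔)³ - 73/2)² = (-8/27 - 73/2)² = (-1987/54)² = 3948169/2916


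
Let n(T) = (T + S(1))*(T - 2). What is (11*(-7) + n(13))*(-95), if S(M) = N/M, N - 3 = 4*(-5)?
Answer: 11495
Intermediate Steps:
N = -17 (N = 3 + 4*(-5) = 3 - 20 = -17)
S(M) = -17/M
n(T) = (-17 + T)*(-2 + T) (n(T) = (T - 17/1)*(T - 2) = (T - 17*1)*(-2 + T) = (T - 17)*(-2 + T) = (-17 + T)*(-2 + T))
(11*(-7) + n(13))*(-95) = (11*(-7) + (34 + 13² - 19*13))*(-95) = (-77 + (34 + 169 - 247))*(-95) = (-77 - 44)*(-95) = -121*(-95) = 11495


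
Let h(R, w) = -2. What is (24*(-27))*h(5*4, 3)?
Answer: 1296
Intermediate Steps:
(24*(-27))*h(5*4, 3) = (24*(-27))*(-2) = -648*(-2) = 1296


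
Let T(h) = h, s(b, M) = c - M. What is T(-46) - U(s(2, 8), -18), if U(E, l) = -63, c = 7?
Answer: 17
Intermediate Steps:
s(b, M) = 7 - M
T(-46) - U(s(2, 8), -18) = -46 - 1*(-63) = -46 + 63 = 17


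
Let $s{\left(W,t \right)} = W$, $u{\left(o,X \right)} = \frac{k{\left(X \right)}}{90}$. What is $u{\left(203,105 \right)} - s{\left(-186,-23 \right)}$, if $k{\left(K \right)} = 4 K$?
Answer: $\frac{572}{3} \approx 190.67$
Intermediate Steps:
$u{\left(o,X \right)} = \frac{2 X}{45}$ ($u{\left(o,X \right)} = \frac{4 X}{90} = 4 X \frac{1}{90} = \frac{2 X}{45}$)
$u{\left(203,105 \right)} - s{\left(-186,-23 \right)} = \frac{2}{45} \cdot 105 - -186 = \frac{14}{3} + 186 = \frac{572}{3}$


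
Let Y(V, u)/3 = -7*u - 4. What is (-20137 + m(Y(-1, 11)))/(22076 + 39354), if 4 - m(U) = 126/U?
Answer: -543577/1658610 ≈ -0.32773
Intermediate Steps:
Y(V, u) = -12 - 21*u (Y(V, u) = 3*(-7*u - 4) = 3*(-4 - 7*u) = -12 - 21*u)
m(U) = 4 - 126/U
(-20137 + m(Y(-1, 11)))/(22076 + 39354) = (-20137 + (4 - 126/(-12 - 21*11)))/(22076 + 39354) = (-20137 + (4 - 126/(-12 - 231)))/61430 = (-20137 + (4 - 126/(-243)))*(1/61430) = (-20137 + (4 - 126*(-1/243)))*(1/61430) = (-20137 + (4 + 14/27))*(1/61430) = (-20137 + 122/27)*(1/61430) = -543577/27*1/61430 = -543577/1658610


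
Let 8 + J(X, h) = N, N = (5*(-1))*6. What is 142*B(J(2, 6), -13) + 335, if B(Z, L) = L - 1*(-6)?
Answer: -659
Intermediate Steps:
N = -30 (N = -5*6 = -30)
J(X, h) = -38 (J(X, h) = -8 - 30 = -38)
B(Z, L) = 6 + L (B(Z, L) = L + 6 = 6 + L)
142*B(J(2, 6), -13) + 335 = 142*(6 - 13) + 335 = 142*(-7) + 335 = -994 + 335 = -659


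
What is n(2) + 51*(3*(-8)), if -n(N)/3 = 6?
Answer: -1242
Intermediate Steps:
n(N) = -18 (n(N) = -3*6 = -18)
n(2) + 51*(3*(-8)) = -18 + 51*(3*(-8)) = -18 + 51*(-24) = -18 - 1224 = -1242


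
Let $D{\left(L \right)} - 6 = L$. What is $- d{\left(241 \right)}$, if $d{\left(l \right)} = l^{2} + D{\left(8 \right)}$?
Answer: $-58095$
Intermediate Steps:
$D{\left(L \right)} = 6 + L$
$d{\left(l \right)} = 14 + l^{2}$ ($d{\left(l \right)} = l^{2} + \left(6 + 8\right) = l^{2} + 14 = 14 + l^{2}$)
$- d{\left(241 \right)} = - (14 + 241^{2}) = - (14 + 58081) = \left(-1\right) 58095 = -58095$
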